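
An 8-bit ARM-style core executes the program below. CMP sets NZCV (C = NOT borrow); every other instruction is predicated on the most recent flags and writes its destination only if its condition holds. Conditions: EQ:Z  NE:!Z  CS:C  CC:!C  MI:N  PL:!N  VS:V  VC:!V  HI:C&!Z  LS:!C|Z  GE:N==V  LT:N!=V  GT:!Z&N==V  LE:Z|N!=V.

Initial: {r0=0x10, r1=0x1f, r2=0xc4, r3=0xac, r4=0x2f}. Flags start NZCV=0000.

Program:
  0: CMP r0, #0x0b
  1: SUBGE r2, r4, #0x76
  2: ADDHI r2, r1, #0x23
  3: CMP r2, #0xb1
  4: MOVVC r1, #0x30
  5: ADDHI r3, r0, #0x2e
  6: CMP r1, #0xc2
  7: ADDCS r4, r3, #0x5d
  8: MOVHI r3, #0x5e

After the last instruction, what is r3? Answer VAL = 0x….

0: ✓ CMP  NZCV=0010
1: ✓ SUBGE  r2←0xb9
2: ✓ ADDHI  r2←0x42
3: ✓ CMP  NZCV=1001
4: · MOVVC
5: · ADDHI
6: ✓ CMP  NZCV=0000
7: · ADDCS
8: · MOVHI

VAL = 0xac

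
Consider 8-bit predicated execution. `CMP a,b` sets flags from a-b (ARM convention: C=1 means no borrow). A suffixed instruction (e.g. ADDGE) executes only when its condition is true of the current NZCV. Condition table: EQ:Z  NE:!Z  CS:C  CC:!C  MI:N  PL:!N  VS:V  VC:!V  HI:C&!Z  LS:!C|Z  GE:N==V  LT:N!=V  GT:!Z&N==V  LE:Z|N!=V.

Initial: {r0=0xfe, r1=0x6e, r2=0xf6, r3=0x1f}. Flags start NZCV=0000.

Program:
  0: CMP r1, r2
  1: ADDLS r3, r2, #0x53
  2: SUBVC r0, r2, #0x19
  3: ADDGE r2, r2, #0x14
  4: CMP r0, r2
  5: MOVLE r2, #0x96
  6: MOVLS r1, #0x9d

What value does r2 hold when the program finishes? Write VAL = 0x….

VAL = 0x96

0: ✓ CMP  NZCV=0000
1: ✓ ADDLS  r3←0x49
2: ✓ SUBVC  r0←0xdd
3: ✓ ADDGE  r2←0x0a
4: ✓ CMP  NZCV=1010
5: ✓ MOVLE  r2←0x96
6: · MOVLS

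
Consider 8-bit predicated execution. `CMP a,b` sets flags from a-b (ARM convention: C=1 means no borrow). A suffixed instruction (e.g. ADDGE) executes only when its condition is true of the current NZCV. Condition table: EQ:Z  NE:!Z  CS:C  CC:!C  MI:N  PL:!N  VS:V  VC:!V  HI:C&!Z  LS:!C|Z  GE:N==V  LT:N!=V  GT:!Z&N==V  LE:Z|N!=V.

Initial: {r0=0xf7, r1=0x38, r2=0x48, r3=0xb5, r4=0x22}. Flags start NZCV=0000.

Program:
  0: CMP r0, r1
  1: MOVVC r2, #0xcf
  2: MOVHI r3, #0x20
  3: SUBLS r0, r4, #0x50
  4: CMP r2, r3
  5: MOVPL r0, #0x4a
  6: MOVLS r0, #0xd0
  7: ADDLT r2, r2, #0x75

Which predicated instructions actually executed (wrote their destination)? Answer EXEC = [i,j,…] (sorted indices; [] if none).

0: ✓ CMP  NZCV=1010
1: ✓ MOVVC  r2←0xcf
2: ✓ MOVHI  r3←0x20
3: · SUBLS
4: ✓ CMP  NZCV=1010
5: · MOVPL
6: · MOVLS
7: ✓ ADDLT  r2←0x44

EXEC = [1,2,7]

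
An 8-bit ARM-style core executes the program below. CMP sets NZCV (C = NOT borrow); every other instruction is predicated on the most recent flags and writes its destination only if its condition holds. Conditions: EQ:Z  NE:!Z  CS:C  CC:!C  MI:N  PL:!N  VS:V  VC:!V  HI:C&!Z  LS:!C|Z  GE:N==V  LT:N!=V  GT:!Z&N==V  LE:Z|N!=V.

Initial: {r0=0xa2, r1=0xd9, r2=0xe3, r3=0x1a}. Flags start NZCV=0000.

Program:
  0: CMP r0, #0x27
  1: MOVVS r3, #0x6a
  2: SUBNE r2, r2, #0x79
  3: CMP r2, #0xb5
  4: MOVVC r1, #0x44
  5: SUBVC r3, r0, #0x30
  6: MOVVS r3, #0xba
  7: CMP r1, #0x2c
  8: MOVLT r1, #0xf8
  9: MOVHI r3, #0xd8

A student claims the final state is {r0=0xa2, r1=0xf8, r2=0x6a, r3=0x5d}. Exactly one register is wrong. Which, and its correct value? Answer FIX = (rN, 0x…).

0: ✓ CMP  NZCV=0011
1: ✓ MOVVS  r3←0x6a
2: ✓ SUBNE  r2←0x6a
3: ✓ CMP  NZCV=1001
4: · MOVVC
5: · SUBVC
6: ✓ MOVVS  r3←0xba
7: ✓ CMP  NZCV=1010
8: ✓ MOVLT  r1←0xf8
9: ✓ MOVHI  r3←0xd8

FIX = (r3, 0xd8)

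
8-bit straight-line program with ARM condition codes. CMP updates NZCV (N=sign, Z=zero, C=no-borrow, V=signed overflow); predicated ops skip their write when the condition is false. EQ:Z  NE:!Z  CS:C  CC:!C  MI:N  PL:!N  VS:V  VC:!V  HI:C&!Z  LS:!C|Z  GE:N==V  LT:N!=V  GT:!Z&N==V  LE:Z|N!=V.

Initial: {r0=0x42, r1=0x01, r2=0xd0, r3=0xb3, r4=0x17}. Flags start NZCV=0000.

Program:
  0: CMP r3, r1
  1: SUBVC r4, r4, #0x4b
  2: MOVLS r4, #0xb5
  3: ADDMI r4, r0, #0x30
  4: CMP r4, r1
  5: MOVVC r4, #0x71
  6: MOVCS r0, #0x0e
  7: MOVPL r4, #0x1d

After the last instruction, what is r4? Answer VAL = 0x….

VAL = 0x1d

0: ✓ CMP  NZCV=1010
1: ✓ SUBVC  r4←0xcc
2: · MOVLS
3: ✓ ADDMI  r4←0x72
4: ✓ CMP  NZCV=0010
5: ✓ MOVVC  r4←0x71
6: ✓ MOVCS  r0←0x0e
7: ✓ MOVPL  r4←0x1d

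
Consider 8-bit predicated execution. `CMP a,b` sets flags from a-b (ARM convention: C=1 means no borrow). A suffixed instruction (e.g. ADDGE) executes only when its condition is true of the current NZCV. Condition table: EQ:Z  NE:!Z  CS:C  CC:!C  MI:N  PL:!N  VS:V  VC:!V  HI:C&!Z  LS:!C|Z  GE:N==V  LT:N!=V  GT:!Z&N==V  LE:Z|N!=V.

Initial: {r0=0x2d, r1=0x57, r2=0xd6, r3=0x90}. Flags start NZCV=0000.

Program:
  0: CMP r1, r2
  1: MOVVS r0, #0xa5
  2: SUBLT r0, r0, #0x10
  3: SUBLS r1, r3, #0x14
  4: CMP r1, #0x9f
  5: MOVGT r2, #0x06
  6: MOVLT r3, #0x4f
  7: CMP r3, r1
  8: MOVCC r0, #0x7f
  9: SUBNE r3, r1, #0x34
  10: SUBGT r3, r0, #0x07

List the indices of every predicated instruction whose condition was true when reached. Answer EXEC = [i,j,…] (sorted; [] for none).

EXEC = [1,3,5,9]

0: ✓ CMP  NZCV=1001
1: ✓ MOVVS  r0←0xa5
2: · SUBLT
3: ✓ SUBLS  r1←0x7c
4: ✓ CMP  NZCV=1001
5: ✓ MOVGT  r2←0x06
6: · MOVLT
7: ✓ CMP  NZCV=0011
8: · MOVCC
9: ✓ SUBNE  r3←0x48
10: · SUBGT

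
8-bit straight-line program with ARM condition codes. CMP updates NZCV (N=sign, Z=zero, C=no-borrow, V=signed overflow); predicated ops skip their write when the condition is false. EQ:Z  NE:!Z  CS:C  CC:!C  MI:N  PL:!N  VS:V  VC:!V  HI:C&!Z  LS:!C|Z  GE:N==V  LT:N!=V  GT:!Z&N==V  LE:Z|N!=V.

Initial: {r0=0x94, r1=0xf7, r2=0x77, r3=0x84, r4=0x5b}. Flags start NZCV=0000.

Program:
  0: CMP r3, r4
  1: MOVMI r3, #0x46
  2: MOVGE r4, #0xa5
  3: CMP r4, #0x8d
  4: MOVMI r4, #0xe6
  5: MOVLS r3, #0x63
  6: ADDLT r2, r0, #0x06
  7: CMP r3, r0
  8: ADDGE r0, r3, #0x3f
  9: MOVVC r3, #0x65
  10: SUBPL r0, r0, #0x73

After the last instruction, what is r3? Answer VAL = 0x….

VAL = 0x63

[0] flags=0011 → (cmp)
[1] flags=0011 MI?F → skip
[2] flags=0011 GE?F → skip
[3] flags=1001 → (cmp)
[4] flags=1001 MI?T → r4=0xe6
[5] flags=1001 LS?T → r3=0x63
[6] flags=1001 LT?F → skip
[7] flags=1001 → (cmp)
[8] flags=1001 GE?T → r0=0xa2
[9] flags=1001 VC?F → skip
[10] flags=1001 PL?F → skip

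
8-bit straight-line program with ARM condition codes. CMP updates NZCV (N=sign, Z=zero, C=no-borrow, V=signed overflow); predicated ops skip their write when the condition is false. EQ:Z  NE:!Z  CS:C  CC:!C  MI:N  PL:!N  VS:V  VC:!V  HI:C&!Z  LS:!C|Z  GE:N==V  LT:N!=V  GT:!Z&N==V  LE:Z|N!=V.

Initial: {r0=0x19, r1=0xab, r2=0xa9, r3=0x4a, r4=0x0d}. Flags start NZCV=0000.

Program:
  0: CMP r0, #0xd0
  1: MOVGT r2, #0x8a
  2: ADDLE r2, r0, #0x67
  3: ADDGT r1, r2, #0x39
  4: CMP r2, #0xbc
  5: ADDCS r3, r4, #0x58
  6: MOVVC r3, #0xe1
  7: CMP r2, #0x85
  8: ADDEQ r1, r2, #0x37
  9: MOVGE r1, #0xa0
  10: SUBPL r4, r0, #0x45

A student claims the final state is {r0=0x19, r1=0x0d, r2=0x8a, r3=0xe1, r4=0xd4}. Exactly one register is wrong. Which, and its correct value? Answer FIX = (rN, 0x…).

[0] flags=0000 → (cmp)
[1] flags=0000 GT?T → r2=0x8a
[2] flags=0000 LE?F → skip
[3] flags=0000 GT?T → r1=0xc3
[4] flags=1000 → (cmp)
[5] flags=1000 CS?F → skip
[6] flags=1000 VC?T → r3=0xe1
[7] flags=0010 → (cmp)
[8] flags=0010 EQ?F → skip
[9] flags=0010 GE?T → r1=0xa0
[10] flags=0010 PL?T → r4=0xd4

FIX = (r1, 0xa0)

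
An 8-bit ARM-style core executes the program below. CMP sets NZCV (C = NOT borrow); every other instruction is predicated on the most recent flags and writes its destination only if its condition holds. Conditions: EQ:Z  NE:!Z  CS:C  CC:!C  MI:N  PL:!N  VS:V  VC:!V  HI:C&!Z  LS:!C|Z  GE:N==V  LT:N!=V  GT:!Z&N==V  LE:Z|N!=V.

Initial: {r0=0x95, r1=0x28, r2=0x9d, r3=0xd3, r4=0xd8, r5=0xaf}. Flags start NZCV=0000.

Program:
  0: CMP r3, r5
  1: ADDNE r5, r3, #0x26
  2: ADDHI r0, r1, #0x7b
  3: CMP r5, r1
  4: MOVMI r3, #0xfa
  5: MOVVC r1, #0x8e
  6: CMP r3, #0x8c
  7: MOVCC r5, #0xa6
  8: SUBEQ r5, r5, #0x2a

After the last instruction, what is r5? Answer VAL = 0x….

0: ✓ CMP  NZCV=0010
1: ✓ ADDNE  r5←0xf9
2: ✓ ADDHI  r0←0xa3
3: ✓ CMP  NZCV=1010
4: ✓ MOVMI  r3←0xfa
5: ✓ MOVVC  r1←0x8e
6: ✓ CMP  NZCV=0010
7: · MOVCC
8: · SUBEQ

VAL = 0xf9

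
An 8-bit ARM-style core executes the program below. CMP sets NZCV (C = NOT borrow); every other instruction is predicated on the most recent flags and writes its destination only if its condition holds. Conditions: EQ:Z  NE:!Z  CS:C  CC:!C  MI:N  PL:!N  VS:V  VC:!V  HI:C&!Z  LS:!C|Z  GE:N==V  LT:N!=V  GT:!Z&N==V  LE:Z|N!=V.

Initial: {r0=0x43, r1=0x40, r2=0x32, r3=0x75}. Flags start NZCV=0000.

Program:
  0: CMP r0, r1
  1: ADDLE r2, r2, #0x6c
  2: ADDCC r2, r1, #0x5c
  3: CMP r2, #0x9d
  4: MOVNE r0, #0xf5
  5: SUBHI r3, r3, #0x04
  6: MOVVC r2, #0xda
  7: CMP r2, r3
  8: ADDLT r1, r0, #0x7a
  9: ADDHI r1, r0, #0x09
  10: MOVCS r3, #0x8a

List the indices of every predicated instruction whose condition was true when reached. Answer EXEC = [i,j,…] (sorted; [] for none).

EXEC = [4,8]

[0] flags=0010 → (cmp)
[1] flags=0010 LE?F → skip
[2] flags=0010 CC?F → skip
[3] flags=1001 → (cmp)
[4] flags=1001 NE?T → r0=0xf5
[5] flags=1001 HI?F → skip
[6] flags=1001 VC?F → skip
[7] flags=1000 → (cmp)
[8] flags=1000 LT?T → r1=0x6f
[9] flags=1000 HI?F → skip
[10] flags=1000 CS?F → skip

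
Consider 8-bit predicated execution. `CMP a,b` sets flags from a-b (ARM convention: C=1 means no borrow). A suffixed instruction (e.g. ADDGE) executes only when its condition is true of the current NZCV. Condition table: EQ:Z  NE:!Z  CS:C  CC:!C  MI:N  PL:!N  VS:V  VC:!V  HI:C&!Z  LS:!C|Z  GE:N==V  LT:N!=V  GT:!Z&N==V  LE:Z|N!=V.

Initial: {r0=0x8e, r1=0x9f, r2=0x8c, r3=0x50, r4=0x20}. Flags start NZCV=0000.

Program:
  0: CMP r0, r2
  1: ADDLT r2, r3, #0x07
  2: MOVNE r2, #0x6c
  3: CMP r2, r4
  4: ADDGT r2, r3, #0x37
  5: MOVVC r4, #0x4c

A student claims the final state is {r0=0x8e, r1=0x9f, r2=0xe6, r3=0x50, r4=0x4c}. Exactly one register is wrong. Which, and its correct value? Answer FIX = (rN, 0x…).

0: ✓ CMP  NZCV=0010
1: · ADDLT
2: ✓ MOVNE  r2←0x6c
3: ✓ CMP  NZCV=0010
4: ✓ ADDGT  r2←0x87
5: ✓ MOVVC  r4←0x4c

FIX = (r2, 0x87)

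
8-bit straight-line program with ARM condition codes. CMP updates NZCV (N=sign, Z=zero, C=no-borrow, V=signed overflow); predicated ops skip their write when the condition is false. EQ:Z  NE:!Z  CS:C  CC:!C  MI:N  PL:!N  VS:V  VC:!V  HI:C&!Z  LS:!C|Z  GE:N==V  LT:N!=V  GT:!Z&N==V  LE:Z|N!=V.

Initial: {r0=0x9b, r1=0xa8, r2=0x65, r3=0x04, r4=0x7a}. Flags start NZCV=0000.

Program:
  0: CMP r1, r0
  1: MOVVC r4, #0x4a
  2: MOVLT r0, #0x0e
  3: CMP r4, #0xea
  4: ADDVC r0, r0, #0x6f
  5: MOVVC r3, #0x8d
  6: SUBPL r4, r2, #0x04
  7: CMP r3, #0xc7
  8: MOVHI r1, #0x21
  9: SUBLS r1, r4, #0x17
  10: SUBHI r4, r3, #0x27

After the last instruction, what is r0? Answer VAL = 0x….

[0] flags=0010 → (cmp)
[1] flags=0010 VC?T → r4=0x4a
[2] flags=0010 LT?F → skip
[3] flags=0000 → (cmp)
[4] flags=0000 VC?T → r0=0x0a
[5] flags=0000 VC?T → r3=0x8d
[6] flags=0000 PL?T → r4=0x61
[7] flags=1000 → (cmp)
[8] flags=1000 HI?F → skip
[9] flags=1000 LS?T → r1=0x4a
[10] flags=1000 HI?F → skip

VAL = 0x0a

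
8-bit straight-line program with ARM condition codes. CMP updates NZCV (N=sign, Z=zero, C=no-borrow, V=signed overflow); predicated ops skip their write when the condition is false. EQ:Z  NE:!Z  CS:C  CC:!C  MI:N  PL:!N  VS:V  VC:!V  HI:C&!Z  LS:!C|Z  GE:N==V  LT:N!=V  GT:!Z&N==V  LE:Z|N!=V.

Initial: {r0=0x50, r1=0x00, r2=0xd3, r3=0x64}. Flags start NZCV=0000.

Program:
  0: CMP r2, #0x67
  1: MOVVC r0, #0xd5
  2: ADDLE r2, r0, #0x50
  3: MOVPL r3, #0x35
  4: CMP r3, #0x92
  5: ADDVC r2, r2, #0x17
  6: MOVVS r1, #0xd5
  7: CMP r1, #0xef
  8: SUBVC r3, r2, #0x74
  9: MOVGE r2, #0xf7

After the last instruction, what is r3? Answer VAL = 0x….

0: ✓ CMP  NZCV=0011
1: · MOVVC
2: ✓ ADDLE  r2←0xa0
3: ✓ MOVPL  r3←0x35
4: ✓ CMP  NZCV=1001
5: · ADDVC
6: ✓ MOVVS  r1←0xd5
7: ✓ CMP  NZCV=1000
8: ✓ SUBVC  r3←0x2c
9: · MOVGE

VAL = 0x2c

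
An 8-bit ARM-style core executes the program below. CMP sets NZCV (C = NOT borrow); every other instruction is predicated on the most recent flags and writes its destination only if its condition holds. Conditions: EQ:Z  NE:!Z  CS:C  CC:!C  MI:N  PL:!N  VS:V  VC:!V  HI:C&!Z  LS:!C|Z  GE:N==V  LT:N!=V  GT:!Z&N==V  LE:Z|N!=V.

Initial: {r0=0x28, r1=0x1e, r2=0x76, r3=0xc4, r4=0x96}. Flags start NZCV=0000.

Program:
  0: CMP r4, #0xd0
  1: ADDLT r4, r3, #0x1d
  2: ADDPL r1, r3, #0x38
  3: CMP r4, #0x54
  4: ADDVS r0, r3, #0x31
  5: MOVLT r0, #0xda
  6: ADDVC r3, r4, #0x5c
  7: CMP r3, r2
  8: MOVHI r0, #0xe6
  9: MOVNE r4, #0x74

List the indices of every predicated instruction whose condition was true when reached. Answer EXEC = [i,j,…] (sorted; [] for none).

[0] flags=1000 → (cmp)
[1] flags=1000 LT?T → r4=0xe1
[2] flags=1000 PL?F → skip
[3] flags=1010 → (cmp)
[4] flags=1010 VS?F → skip
[5] flags=1010 LT?T → r0=0xda
[6] flags=1010 VC?T → r3=0x3d
[7] flags=1000 → (cmp)
[8] flags=1000 HI?F → skip
[9] flags=1000 NE?T → r4=0x74

EXEC = [1,5,6,9]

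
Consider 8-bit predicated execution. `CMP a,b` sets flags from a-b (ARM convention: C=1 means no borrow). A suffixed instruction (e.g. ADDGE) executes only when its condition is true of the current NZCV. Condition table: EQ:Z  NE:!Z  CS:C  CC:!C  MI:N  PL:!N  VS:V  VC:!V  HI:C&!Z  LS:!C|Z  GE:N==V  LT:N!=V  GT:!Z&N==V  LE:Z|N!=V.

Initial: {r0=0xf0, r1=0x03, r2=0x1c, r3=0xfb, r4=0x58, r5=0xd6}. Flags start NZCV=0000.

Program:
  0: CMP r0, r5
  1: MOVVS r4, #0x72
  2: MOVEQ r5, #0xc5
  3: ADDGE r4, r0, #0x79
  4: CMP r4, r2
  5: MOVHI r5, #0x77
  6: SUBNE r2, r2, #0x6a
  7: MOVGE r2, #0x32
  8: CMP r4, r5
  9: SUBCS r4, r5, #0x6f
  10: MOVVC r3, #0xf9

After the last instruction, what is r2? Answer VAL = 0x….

VAL = 0x32

0: ✓ CMP  NZCV=0010
1: · MOVVS
2: · MOVEQ
3: ✓ ADDGE  r4←0x69
4: ✓ CMP  NZCV=0010
5: ✓ MOVHI  r5←0x77
6: ✓ SUBNE  r2←0xb2
7: ✓ MOVGE  r2←0x32
8: ✓ CMP  NZCV=1000
9: · SUBCS
10: ✓ MOVVC  r3←0xf9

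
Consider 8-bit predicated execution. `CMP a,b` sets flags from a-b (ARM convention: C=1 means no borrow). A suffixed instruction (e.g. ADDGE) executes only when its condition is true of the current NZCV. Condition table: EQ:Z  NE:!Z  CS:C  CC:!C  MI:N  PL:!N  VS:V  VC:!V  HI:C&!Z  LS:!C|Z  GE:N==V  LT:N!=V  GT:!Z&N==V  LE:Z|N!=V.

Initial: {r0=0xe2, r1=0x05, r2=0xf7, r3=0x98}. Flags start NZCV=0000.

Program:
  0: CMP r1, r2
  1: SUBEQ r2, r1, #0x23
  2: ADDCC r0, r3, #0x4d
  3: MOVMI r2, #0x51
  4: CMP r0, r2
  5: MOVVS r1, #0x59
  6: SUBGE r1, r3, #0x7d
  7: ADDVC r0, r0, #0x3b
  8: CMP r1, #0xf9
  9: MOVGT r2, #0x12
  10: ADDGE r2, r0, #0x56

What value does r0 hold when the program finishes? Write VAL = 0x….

VAL = 0x20

0: ✓ CMP  NZCV=0000
1: · SUBEQ
2: ✓ ADDCC  r0←0xe5
3: · MOVMI
4: ✓ CMP  NZCV=1000
5: · MOVVS
6: · SUBGE
7: ✓ ADDVC  r0←0x20
8: ✓ CMP  NZCV=0000
9: ✓ MOVGT  r2←0x12
10: ✓ ADDGE  r2←0x76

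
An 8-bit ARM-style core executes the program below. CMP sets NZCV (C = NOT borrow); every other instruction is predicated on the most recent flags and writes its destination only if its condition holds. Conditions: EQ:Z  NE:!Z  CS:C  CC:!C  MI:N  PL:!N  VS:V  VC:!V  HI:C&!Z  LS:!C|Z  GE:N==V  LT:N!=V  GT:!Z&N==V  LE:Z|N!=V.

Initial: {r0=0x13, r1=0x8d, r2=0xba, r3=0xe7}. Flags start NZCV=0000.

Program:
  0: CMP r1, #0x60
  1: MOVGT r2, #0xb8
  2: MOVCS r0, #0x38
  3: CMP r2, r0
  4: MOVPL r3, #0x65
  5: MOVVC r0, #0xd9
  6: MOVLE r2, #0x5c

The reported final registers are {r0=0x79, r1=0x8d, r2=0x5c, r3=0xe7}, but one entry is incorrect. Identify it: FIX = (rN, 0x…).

0: ✓ CMP  NZCV=0011
1: · MOVGT
2: ✓ MOVCS  r0←0x38
3: ✓ CMP  NZCV=1010
4: · MOVPL
5: ✓ MOVVC  r0←0xd9
6: ✓ MOVLE  r2←0x5c

FIX = (r0, 0xd9)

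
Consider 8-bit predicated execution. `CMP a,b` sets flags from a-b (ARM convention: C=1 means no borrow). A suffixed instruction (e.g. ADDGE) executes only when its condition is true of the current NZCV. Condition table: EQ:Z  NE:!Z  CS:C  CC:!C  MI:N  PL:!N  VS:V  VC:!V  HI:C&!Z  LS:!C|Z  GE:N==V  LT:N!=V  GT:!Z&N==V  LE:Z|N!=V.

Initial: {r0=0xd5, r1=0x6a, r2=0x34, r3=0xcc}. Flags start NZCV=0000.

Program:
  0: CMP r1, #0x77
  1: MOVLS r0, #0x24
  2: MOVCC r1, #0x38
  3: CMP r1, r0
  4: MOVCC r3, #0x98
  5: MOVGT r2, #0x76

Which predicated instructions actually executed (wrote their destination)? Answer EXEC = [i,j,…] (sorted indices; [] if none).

[0] flags=1000 → (cmp)
[1] flags=1000 LS?T → r0=0x24
[2] flags=1000 CC?T → r1=0x38
[3] flags=0010 → (cmp)
[4] flags=0010 CC?F → skip
[5] flags=0010 GT?T → r2=0x76

EXEC = [1,2,5]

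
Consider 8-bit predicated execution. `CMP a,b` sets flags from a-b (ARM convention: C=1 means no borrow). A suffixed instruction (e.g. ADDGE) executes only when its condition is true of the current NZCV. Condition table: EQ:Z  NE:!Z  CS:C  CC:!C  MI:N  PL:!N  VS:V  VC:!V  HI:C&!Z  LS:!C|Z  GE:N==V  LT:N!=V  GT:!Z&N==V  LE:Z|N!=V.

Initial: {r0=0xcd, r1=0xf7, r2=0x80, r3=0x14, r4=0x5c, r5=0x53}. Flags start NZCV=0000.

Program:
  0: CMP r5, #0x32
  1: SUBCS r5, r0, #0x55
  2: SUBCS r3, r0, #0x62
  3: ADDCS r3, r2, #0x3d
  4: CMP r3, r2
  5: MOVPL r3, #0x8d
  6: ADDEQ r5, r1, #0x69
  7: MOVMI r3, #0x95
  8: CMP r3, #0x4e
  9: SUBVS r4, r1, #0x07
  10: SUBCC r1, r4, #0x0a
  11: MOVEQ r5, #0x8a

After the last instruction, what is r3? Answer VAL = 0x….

[0] flags=0010 → (cmp)
[1] flags=0010 CS?T → r5=0x78
[2] flags=0010 CS?T → r3=0x6b
[3] flags=0010 CS?T → r3=0xbd
[4] flags=0010 → (cmp)
[5] flags=0010 PL?T → r3=0x8d
[6] flags=0010 EQ?F → skip
[7] flags=0010 MI?F → skip
[8] flags=0011 → (cmp)
[9] flags=0011 VS?T → r4=0xf0
[10] flags=0011 CC?F → skip
[11] flags=0011 EQ?F → skip

VAL = 0x8d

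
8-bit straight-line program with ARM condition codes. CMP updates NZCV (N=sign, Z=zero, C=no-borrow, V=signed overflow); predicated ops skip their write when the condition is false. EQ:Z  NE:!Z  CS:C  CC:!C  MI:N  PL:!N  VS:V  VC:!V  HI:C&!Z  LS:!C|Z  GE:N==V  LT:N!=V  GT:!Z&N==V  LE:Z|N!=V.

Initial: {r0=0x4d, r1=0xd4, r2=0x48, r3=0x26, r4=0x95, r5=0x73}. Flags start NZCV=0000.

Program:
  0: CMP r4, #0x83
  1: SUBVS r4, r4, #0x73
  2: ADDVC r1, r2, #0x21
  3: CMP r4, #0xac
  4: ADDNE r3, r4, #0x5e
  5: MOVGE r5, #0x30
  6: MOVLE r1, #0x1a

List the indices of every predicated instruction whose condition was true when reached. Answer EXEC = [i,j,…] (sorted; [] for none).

0: ✓ CMP  NZCV=0010
1: · SUBVS
2: ✓ ADDVC  r1←0x69
3: ✓ CMP  NZCV=1000
4: ✓ ADDNE  r3←0xf3
5: · MOVGE
6: ✓ MOVLE  r1←0x1a

EXEC = [2,4,6]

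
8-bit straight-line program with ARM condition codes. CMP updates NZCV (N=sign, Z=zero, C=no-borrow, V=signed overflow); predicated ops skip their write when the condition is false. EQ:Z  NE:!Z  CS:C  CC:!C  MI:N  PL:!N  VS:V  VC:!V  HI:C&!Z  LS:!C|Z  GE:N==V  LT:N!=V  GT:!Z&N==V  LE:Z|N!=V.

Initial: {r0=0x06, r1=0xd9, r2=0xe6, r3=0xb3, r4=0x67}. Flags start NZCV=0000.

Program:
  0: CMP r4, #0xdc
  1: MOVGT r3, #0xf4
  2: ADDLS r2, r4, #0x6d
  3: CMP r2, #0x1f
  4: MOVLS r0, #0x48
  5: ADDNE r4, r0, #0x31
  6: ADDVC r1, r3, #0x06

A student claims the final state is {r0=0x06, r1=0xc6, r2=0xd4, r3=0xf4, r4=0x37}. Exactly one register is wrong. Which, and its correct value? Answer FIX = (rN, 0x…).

0: ✓ CMP  NZCV=1001
1: ✓ MOVGT  r3←0xf4
2: ✓ ADDLS  r2←0xd4
3: ✓ CMP  NZCV=1010
4: · MOVLS
5: ✓ ADDNE  r4←0x37
6: ✓ ADDVC  r1←0xfa

FIX = (r1, 0xfa)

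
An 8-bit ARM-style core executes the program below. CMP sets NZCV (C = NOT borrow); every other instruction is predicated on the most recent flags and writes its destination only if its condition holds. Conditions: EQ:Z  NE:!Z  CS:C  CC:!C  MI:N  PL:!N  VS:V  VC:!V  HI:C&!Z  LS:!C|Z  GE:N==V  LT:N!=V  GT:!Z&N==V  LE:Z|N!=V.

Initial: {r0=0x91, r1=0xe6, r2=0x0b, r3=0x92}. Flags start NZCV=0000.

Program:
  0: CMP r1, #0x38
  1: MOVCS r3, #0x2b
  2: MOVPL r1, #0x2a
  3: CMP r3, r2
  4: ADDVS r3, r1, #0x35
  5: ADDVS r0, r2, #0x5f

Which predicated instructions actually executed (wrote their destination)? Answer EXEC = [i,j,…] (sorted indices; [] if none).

EXEC = [1]

0: ✓ CMP  NZCV=1010
1: ✓ MOVCS  r3←0x2b
2: · MOVPL
3: ✓ CMP  NZCV=0010
4: · ADDVS
5: · ADDVS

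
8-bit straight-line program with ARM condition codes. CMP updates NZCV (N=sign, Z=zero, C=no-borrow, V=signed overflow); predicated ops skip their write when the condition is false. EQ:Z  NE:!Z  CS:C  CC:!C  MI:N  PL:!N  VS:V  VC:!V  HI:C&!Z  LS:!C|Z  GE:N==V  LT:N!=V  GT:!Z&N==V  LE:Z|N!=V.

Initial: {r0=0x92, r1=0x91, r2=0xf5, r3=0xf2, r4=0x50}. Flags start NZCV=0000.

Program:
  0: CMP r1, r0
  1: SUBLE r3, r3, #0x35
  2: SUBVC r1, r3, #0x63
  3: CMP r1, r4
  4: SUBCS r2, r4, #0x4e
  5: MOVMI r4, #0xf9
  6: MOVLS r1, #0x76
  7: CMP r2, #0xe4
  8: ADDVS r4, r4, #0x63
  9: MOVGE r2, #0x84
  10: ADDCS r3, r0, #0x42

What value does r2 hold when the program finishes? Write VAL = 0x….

0: ✓ CMP  NZCV=1000
1: ✓ SUBLE  r3←0xbd
2: ✓ SUBVC  r1←0x5a
3: ✓ CMP  NZCV=0010
4: ✓ SUBCS  r2←0x02
5: · MOVMI
6: · MOVLS
7: ✓ CMP  NZCV=0000
8: · ADDVS
9: ✓ MOVGE  r2←0x84
10: · ADDCS

VAL = 0x84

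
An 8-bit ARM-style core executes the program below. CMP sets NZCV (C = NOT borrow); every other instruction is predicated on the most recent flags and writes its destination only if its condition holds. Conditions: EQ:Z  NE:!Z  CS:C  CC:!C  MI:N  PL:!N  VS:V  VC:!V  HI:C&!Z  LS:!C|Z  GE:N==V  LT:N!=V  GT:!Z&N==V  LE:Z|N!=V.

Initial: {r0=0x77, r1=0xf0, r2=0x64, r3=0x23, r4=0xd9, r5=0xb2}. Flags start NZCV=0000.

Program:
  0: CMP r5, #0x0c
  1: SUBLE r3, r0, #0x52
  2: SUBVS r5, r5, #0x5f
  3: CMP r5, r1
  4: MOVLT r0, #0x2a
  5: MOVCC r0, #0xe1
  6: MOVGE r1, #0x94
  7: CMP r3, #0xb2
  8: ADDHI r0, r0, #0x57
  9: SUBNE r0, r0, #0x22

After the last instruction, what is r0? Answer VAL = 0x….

[0] flags=1010 → (cmp)
[1] flags=1010 LE?T → r3=0x25
[2] flags=1010 VS?F → skip
[3] flags=1000 → (cmp)
[4] flags=1000 LT?T → r0=0x2a
[5] flags=1000 CC?T → r0=0xe1
[6] flags=1000 GE?F → skip
[7] flags=0000 → (cmp)
[8] flags=0000 HI?F → skip
[9] flags=0000 NE?T → r0=0xbf

VAL = 0xbf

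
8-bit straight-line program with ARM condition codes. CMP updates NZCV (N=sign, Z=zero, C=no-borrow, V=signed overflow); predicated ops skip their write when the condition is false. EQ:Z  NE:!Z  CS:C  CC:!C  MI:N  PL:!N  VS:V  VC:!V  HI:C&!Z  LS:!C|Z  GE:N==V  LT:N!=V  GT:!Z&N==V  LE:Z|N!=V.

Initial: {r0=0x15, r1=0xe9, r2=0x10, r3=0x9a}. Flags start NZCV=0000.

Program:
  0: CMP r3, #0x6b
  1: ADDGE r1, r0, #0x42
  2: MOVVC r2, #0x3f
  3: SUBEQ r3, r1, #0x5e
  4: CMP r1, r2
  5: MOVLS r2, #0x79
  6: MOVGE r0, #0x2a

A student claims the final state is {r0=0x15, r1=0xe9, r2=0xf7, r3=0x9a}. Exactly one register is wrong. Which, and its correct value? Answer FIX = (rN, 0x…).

0: ✓ CMP  NZCV=0011
1: · ADDGE
2: · MOVVC
3: · SUBEQ
4: ✓ CMP  NZCV=1010
5: · MOVLS
6: · MOVGE

FIX = (r2, 0x10)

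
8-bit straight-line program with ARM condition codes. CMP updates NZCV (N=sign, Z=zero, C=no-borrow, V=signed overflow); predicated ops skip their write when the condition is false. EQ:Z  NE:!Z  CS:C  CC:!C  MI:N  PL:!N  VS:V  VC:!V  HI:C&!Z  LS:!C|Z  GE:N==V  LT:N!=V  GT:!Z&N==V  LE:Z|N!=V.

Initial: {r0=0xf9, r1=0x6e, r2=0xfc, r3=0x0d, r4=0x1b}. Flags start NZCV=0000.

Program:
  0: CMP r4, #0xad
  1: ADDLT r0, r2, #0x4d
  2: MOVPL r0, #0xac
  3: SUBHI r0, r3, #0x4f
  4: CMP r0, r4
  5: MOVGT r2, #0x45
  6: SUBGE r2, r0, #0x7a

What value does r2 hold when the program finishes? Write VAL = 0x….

VAL = 0xfc

0: ✓ CMP  NZCV=0000
1: · ADDLT
2: ✓ MOVPL  r0←0xac
3: · SUBHI
4: ✓ CMP  NZCV=1010
5: · MOVGT
6: · SUBGE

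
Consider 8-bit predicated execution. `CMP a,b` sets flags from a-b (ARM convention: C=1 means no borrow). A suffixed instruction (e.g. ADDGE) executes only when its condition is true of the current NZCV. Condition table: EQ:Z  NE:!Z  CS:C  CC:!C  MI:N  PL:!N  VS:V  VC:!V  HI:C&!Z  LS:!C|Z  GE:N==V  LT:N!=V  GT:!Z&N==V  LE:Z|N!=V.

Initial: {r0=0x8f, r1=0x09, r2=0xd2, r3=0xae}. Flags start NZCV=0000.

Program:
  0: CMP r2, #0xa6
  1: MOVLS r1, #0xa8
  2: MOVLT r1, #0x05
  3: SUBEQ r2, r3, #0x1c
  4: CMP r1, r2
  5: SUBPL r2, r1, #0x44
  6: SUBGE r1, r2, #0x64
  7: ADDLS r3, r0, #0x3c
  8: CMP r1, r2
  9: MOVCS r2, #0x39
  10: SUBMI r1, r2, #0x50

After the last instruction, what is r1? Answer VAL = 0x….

VAL = 0x75

0: ✓ CMP  NZCV=0010
1: · MOVLS
2: · MOVLT
3: · SUBEQ
4: ✓ CMP  NZCV=0000
5: ✓ SUBPL  r2←0xc5
6: ✓ SUBGE  r1←0x61
7: ✓ ADDLS  r3←0xcb
8: ✓ CMP  NZCV=1001
9: · MOVCS
10: ✓ SUBMI  r1←0x75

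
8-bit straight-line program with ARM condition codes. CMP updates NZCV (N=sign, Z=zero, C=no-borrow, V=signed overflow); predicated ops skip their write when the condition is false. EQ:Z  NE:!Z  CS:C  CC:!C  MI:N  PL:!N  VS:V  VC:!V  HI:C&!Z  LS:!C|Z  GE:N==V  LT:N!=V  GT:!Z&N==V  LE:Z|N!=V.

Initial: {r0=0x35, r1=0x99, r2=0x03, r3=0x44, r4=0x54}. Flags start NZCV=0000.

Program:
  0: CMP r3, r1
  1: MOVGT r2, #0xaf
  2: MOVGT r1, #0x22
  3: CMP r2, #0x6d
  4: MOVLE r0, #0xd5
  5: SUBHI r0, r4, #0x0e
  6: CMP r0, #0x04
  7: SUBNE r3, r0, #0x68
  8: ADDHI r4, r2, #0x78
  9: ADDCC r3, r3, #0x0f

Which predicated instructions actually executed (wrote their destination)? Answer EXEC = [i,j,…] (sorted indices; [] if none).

0: ✓ CMP  NZCV=1001
1: ✓ MOVGT  r2←0xaf
2: ✓ MOVGT  r1←0x22
3: ✓ CMP  NZCV=0011
4: ✓ MOVLE  r0←0xd5
5: ✓ SUBHI  r0←0x46
6: ✓ CMP  NZCV=0010
7: ✓ SUBNE  r3←0xde
8: ✓ ADDHI  r4←0x27
9: · ADDCC

EXEC = [1,2,4,5,7,8]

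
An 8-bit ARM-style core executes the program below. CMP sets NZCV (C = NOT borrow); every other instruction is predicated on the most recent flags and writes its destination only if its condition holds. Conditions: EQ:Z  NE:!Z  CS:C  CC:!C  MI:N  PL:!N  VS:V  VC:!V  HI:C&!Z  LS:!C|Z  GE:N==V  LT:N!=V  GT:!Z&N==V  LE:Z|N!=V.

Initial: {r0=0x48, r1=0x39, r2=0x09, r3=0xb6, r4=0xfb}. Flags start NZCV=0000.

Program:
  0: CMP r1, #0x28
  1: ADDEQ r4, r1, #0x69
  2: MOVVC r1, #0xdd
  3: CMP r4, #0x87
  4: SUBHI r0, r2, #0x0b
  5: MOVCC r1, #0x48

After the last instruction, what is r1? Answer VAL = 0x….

VAL = 0xdd

0: ✓ CMP  NZCV=0010
1: · ADDEQ
2: ✓ MOVVC  r1←0xdd
3: ✓ CMP  NZCV=0010
4: ✓ SUBHI  r0←0xfe
5: · MOVCC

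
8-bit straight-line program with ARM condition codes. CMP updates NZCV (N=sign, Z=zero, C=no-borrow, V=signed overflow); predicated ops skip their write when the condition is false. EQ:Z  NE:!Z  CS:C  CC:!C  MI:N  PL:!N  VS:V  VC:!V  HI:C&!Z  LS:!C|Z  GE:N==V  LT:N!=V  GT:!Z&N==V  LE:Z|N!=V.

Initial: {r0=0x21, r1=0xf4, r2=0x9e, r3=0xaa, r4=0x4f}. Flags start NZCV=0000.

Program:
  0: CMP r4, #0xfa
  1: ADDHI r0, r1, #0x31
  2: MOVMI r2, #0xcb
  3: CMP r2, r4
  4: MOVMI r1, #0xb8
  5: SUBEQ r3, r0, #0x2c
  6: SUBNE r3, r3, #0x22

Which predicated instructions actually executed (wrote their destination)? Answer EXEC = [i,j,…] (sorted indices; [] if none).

EXEC = [6]

0: ✓ CMP  NZCV=0000
1: · ADDHI
2: · MOVMI
3: ✓ CMP  NZCV=0011
4: · MOVMI
5: · SUBEQ
6: ✓ SUBNE  r3←0x88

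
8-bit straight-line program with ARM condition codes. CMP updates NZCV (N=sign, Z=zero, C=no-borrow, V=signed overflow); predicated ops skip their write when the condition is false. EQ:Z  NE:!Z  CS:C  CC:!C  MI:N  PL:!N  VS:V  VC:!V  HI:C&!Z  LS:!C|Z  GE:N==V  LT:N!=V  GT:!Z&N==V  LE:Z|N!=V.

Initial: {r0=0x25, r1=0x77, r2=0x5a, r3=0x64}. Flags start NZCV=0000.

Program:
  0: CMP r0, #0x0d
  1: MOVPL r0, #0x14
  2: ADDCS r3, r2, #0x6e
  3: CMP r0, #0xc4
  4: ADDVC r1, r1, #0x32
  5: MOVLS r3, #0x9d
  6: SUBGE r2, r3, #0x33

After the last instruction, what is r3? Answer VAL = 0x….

[0] flags=0010 → (cmp)
[1] flags=0010 PL?T → r0=0x14
[2] flags=0010 CS?T → r3=0xc8
[3] flags=0000 → (cmp)
[4] flags=0000 VC?T → r1=0xa9
[5] flags=0000 LS?T → r3=0x9d
[6] flags=0000 GE?T → r2=0x6a

VAL = 0x9d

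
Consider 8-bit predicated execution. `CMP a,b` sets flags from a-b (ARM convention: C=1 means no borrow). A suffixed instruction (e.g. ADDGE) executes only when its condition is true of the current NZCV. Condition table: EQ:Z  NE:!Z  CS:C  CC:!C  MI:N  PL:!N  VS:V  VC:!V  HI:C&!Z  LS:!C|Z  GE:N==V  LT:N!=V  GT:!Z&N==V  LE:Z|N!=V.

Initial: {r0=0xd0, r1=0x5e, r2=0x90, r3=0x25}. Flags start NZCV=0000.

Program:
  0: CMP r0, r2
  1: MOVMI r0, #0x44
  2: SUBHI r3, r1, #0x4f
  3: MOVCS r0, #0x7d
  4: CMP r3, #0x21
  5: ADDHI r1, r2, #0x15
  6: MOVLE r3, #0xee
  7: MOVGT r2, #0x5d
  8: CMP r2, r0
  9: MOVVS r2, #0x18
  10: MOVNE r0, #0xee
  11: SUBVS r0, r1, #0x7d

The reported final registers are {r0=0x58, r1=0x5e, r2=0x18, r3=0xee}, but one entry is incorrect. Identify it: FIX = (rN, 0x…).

FIX = (r0, 0xe1)

0: ✓ CMP  NZCV=0010
1: · MOVMI
2: ✓ SUBHI  r3←0x0f
3: ✓ MOVCS  r0←0x7d
4: ✓ CMP  NZCV=1000
5: · ADDHI
6: ✓ MOVLE  r3←0xee
7: · MOVGT
8: ✓ CMP  NZCV=0011
9: ✓ MOVVS  r2←0x18
10: ✓ MOVNE  r0←0xee
11: ✓ SUBVS  r0←0xe1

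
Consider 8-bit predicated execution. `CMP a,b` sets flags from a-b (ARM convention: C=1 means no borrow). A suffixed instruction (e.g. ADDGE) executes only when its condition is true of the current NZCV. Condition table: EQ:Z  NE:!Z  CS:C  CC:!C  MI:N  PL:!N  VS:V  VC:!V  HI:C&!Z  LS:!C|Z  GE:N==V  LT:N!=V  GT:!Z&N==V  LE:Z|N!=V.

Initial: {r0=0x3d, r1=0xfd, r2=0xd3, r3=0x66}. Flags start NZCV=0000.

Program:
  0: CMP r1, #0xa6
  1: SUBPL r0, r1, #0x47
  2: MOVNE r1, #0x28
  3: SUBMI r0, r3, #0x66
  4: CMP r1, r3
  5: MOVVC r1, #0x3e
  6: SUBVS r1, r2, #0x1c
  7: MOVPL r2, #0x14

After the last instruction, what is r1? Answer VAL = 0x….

VAL = 0x3e

0: ✓ CMP  NZCV=0010
1: ✓ SUBPL  r0←0xb6
2: ✓ MOVNE  r1←0x28
3: · SUBMI
4: ✓ CMP  NZCV=1000
5: ✓ MOVVC  r1←0x3e
6: · SUBVS
7: · MOVPL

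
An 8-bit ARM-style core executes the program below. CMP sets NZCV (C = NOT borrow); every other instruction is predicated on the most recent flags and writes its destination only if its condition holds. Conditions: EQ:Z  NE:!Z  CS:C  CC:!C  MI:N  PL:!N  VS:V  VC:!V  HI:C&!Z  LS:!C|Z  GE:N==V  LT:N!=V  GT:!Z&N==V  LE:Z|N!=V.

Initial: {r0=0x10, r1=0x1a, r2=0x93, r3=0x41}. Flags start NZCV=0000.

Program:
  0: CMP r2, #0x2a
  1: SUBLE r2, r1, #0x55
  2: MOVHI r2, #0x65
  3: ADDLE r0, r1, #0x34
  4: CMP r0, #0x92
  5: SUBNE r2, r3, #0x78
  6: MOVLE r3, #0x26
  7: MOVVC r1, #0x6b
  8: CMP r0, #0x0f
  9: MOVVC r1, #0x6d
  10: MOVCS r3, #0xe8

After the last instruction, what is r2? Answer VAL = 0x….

[0] flags=0011 → (cmp)
[1] flags=0011 LE?T → r2=0xc5
[2] flags=0011 HI?T → r2=0x65
[3] flags=0011 LE?T → r0=0x4e
[4] flags=1001 → (cmp)
[5] flags=1001 NE?T → r2=0xc9
[6] flags=1001 LE?F → skip
[7] flags=1001 VC?F → skip
[8] flags=0010 → (cmp)
[9] flags=0010 VC?T → r1=0x6d
[10] flags=0010 CS?T → r3=0xe8

VAL = 0xc9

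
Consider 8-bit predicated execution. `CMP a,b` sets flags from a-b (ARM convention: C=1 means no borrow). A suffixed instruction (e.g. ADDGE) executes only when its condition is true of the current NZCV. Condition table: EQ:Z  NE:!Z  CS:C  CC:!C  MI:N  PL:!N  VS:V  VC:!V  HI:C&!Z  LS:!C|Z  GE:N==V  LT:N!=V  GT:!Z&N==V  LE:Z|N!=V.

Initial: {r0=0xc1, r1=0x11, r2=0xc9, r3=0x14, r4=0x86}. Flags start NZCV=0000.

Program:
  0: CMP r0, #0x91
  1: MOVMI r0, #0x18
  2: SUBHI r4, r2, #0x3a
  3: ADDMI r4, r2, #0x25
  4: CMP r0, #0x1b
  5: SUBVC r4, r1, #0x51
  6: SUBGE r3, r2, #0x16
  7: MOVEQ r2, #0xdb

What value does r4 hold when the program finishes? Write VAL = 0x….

[0] flags=0010 → (cmp)
[1] flags=0010 MI?F → skip
[2] flags=0010 HI?T → r4=0x8f
[3] flags=0010 MI?F → skip
[4] flags=1010 → (cmp)
[5] flags=1010 VC?T → r4=0xc0
[6] flags=1010 GE?F → skip
[7] flags=1010 EQ?F → skip

VAL = 0xc0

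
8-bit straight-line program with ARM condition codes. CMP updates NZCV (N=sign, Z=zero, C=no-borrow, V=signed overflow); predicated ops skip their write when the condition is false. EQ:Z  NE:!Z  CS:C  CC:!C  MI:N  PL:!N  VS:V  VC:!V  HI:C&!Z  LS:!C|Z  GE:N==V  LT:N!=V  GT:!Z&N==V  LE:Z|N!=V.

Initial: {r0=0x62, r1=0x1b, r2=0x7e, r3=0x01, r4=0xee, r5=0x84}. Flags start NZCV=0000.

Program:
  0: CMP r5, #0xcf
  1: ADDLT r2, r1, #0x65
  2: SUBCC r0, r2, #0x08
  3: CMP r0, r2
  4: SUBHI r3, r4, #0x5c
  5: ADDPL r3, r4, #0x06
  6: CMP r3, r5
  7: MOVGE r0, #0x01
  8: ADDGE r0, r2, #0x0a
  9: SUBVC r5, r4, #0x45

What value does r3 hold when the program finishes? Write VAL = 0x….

VAL = 0x01

[0] flags=1000 → (cmp)
[1] flags=1000 LT?T → r2=0x80
[2] flags=1000 CC?T → r0=0x78
[3] flags=1001 → (cmp)
[4] flags=1001 HI?F → skip
[5] flags=1001 PL?F → skip
[6] flags=0000 → (cmp)
[7] flags=0000 GE?T → r0=0x01
[8] flags=0000 GE?T → r0=0x8a
[9] flags=0000 VC?T → r5=0xa9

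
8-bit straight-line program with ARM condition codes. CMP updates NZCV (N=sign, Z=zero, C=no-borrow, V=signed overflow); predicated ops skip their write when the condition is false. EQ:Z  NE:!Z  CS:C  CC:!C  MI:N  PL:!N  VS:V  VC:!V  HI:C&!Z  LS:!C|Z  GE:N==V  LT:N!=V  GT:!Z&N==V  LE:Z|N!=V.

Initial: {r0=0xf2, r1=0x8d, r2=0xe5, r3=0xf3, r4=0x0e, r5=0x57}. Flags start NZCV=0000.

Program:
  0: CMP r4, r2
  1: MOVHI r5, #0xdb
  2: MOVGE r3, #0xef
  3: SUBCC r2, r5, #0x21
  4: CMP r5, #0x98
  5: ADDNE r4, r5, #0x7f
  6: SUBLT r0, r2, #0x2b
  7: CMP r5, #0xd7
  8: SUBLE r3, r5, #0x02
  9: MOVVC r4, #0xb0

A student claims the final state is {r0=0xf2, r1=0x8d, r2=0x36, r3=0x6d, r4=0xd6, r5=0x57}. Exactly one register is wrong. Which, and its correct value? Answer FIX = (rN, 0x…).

FIX = (r3, 0xef)

0: ✓ CMP  NZCV=0000
1: · MOVHI
2: ✓ MOVGE  r3←0xef
3: ✓ SUBCC  r2←0x36
4: ✓ CMP  NZCV=1001
5: ✓ ADDNE  r4←0xd6
6: · SUBLT
7: ✓ CMP  NZCV=1001
8: · SUBLE
9: · MOVVC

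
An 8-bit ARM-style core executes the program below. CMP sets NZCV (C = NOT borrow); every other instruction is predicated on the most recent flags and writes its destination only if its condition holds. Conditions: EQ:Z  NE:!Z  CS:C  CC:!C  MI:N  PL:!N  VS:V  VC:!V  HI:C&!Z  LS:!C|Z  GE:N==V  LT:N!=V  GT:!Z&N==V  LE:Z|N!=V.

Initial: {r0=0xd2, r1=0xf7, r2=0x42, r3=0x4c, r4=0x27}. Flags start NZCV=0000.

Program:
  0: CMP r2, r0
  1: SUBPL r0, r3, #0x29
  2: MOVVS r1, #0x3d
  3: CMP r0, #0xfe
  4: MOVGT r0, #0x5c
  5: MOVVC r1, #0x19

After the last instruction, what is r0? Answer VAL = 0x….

0: ✓ CMP  NZCV=0000
1: ✓ SUBPL  r0←0x23
2: · MOVVS
3: ✓ CMP  NZCV=0000
4: ✓ MOVGT  r0←0x5c
5: ✓ MOVVC  r1←0x19

VAL = 0x5c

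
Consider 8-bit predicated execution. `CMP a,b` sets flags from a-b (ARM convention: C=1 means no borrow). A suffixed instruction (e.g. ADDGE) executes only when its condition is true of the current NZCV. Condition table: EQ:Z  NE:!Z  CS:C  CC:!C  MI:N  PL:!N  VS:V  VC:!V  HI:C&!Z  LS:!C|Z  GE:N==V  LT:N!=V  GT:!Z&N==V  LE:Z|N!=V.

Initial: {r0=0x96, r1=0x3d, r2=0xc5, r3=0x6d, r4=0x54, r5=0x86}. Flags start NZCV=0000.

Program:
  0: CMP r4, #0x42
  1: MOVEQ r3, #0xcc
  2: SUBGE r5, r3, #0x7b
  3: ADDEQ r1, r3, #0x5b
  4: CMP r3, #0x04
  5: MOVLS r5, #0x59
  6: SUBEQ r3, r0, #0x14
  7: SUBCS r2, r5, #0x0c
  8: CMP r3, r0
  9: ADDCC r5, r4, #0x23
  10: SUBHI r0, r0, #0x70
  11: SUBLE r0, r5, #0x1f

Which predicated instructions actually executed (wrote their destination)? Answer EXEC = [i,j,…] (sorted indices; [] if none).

EXEC = [2,7,9]

0: ✓ CMP  NZCV=0010
1: · MOVEQ
2: ✓ SUBGE  r5←0xf2
3: · ADDEQ
4: ✓ CMP  NZCV=0010
5: · MOVLS
6: · SUBEQ
7: ✓ SUBCS  r2←0xe6
8: ✓ CMP  NZCV=1001
9: ✓ ADDCC  r5←0x77
10: · SUBHI
11: · SUBLE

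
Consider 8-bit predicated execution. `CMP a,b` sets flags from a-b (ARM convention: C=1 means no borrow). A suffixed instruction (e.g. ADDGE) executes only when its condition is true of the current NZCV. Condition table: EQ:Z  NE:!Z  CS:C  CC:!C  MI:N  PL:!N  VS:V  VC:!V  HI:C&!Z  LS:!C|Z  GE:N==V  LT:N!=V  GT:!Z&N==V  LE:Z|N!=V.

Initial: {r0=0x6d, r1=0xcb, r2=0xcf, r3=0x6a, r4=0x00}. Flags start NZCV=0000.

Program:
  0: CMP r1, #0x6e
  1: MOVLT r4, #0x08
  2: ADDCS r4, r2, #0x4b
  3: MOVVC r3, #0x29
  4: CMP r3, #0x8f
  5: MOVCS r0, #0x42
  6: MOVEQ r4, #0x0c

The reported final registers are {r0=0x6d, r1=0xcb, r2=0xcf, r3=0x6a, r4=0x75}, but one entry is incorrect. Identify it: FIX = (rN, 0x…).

[0] flags=0011 → (cmp)
[1] flags=0011 LT?T → r4=0x08
[2] flags=0011 CS?T → r4=0x1a
[3] flags=0011 VC?F → skip
[4] flags=1001 → (cmp)
[5] flags=1001 CS?F → skip
[6] flags=1001 EQ?F → skip

FIX = (r4, 0x1a)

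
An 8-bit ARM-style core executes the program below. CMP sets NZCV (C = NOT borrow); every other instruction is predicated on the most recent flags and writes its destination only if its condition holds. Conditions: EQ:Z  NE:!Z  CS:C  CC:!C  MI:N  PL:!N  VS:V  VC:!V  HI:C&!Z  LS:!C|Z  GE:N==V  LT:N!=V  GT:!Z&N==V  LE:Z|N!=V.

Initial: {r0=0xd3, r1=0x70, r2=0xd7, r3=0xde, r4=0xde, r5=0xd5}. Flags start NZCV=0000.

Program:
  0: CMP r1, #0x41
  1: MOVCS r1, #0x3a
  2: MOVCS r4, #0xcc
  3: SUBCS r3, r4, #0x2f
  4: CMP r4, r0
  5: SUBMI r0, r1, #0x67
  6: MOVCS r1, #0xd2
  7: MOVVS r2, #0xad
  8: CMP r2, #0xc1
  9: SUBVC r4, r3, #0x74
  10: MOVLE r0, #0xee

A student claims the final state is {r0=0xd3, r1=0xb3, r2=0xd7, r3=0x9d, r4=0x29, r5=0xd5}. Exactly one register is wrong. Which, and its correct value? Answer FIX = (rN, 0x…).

FIX = (r1, 0x3a)

0: ✓ CMP  NZCV=0010
1: ✓ MOVCS  r1←0x3a
2: ✓ MOVCS  r4←0xcc
3: ✓ SUBCS  r3←0x9d
4: ✓ CMP  NZCV=1000
5: ✓ SUBMI  r0←0xd3
6: · MOVCS
7: · MOVVS
8: ✓ CMP  NZCV=0010
9: ✓ SUBVC  r4←0x29
10: · MOVLE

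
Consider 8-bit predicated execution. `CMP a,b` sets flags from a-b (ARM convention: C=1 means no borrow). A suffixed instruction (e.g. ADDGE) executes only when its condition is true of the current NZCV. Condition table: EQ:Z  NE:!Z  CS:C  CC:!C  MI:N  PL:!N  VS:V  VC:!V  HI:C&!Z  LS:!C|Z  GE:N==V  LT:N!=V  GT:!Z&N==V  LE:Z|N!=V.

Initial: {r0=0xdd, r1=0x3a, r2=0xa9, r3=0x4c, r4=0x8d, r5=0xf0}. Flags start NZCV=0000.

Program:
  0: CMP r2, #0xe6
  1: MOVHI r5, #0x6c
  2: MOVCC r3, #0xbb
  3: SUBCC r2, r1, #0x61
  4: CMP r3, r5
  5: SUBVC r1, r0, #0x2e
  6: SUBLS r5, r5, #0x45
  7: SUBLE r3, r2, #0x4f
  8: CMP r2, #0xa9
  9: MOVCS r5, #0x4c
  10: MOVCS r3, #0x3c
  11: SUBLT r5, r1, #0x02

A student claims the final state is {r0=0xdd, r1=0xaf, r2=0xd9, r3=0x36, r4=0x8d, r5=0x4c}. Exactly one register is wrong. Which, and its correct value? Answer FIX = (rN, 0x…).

[0] flags=1000 → (cmp)
[1] flags=1000 HI?F → skip
[2] flags=1000 CC?T → r3=0xbb
[3] flags=1000 CC?T → r2=0xd9
[4] flags=1000 → (cmp)
[5] flags=1000 VC?T → r1=0xaf
[6] flags=1000 LS?T → r5=0xab
[7] flags=1000 LE?T → r3=0x8a
[8] flags=0010 → (cmp)
[9] flags=0010 CS?T → r5=0x4c
[10] flags=0010 CS?T → r3=0x3c
[11] flags=0010 LT?F → skip

FIX = (r3, 0x3c)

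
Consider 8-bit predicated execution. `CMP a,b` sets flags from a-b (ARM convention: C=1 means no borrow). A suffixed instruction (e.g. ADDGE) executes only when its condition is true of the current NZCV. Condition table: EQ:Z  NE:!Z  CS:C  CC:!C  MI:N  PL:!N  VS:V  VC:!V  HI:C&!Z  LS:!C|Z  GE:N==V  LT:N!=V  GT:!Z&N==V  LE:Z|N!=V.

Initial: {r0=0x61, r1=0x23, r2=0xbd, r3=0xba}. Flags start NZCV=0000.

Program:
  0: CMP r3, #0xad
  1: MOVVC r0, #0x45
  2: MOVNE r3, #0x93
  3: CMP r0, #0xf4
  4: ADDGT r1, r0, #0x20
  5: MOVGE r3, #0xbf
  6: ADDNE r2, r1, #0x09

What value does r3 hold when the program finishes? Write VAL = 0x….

0: ✓ CMP  NZCV=0010
1: ✓ MOVVC  r0←0x45
2: ✓ MOVNE  r3←0x93
3: ✓ CMP  NZCV=0000
4: ✓ ADDGT  r1←0x65
5: ✓ MOVGE  r3←0xbf
6: ✓ ADDNE  r2←0x6e

VAL = 0xbf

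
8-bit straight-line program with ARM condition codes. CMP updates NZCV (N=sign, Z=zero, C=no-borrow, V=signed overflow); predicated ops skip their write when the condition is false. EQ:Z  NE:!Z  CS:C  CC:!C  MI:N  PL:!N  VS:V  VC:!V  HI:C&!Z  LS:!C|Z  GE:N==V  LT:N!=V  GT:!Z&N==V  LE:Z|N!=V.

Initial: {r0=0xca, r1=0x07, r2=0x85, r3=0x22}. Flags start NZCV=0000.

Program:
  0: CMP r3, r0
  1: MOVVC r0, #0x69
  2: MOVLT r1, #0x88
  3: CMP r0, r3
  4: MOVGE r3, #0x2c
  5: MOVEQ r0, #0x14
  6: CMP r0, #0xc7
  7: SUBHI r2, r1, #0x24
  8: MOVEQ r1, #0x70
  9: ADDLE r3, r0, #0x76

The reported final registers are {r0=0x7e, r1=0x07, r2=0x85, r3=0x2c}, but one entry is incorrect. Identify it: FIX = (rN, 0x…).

0: ✓ CMP  NZCV=0000
1: ✓ MOVVC  r0←0x69
2: · MOVLT
3: ✓ CMP  NZCV=0010
4: ✓ MOVGE  r3←0x2c
5: · MOVEQ
6: ✓ CMP  NZCV=1001
7: · SUBHI
8: · MOVEQ
9: · ADDLE

FIX = (r0, 0x69)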